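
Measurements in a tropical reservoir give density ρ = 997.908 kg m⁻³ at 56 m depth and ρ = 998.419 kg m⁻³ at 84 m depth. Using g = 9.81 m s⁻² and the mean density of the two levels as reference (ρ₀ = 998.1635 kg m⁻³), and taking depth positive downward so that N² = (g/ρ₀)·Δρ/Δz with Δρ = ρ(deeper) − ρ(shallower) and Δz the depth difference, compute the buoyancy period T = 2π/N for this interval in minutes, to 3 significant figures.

Δρ = 998.419 − 997.908 = 0.511 kg m⁻³ over Δz = 84 − 56 = 28 m.
N² = (9.81/998.1635) × (0.511/28) = 1.7936 × 10⁻⁴ s⁻².
N = √(1.7936 × 10⁻⁴) = 0.013393 rad s⁻¹, so T = 2π/N = 469.14 s = 7.8190 min ≈ 7.82 min.

7.82 min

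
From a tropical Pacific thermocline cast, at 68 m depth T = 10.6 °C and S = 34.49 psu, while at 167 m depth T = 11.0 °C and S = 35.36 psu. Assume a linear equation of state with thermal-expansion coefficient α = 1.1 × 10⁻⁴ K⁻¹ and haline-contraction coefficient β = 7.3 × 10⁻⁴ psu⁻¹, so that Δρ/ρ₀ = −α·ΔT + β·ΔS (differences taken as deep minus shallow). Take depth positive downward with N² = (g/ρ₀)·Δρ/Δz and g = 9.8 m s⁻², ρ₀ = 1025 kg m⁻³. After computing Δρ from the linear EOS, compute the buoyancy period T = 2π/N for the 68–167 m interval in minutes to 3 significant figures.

ΔT = +0.4 K, ΔS = +0.87 psu (deep − shallow).
Δρ/ρ₀ = −αΔT + βΔS = -4.40 × 10⁻⁵ + 6.351 × 10⁻⁴ = 5.911 × 10⁻⁴, so Δρ ≈ 0.6059 kg m⁻³.
N² = (g/ρ₀)·Δρ/Δz = g·(Δρ/ρ₀)/Δz = 9.8 × 5.911 × 10⁻⁴ / 99 = 5.8513 × 10⁻⁵ s⁻².
N = √(5.8513 × 10⁻⁵) = 7.6494 × 10⁻³ rad s⁻¹ → T = 2π/N = 821.40 s = 13.690 min ≈ 13.7 min.

13.7 min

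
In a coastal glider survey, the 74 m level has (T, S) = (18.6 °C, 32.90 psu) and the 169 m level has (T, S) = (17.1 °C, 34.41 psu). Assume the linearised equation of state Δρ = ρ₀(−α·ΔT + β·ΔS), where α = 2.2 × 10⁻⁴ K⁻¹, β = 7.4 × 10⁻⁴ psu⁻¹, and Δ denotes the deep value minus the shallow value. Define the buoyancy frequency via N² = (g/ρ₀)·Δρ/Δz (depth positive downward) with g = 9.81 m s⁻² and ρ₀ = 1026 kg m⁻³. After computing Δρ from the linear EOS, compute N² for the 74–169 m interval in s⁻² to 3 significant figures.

1.49 × 10⁻⁴ s⁻²

ΔT = -1.5 K, ΔS = +1.51 psu (deep − shallow).
Δρ/ρ₀ = −αΔT + βΔS = 3.30 × 10⁻⁴ + 1.1174 × 10⁻³ = 1.4474 × 10⁻³, so Δρ ≈ 1.485 kg m⁻³.
N² = (g/ρ₀)·Δρ/Δz = g·(Δρ/ρ₀)/Δz = 9.81 × 1.4474 × 10⁻³ / 95 = 1.4946 × 10⁻⁴ s⁻² ≈ 1.49 × 10⁻⁴ s⁻².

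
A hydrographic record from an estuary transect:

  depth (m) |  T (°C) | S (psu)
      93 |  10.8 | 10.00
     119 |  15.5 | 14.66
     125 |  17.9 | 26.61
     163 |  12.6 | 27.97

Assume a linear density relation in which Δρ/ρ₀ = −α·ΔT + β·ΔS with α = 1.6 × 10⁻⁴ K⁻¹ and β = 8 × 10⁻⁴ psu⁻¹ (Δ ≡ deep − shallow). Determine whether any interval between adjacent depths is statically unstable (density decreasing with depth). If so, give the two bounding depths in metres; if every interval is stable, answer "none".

none

Evaluate Δρ/ρ₀ = −αΔT + βΔS across each adjacent pair:
  93–119 m: −αΔT+βΔS = −(1.6 × 10⁻⁴)(+4.7)+(8 × 10⁻⁴)(+4.66) = 3.0 × 10⁻³ → stable
  119–125 m: −αΔT+βΔS = −(1.6 × 10⁻⁴)(+2.4)+(8 × 10⁻⁴)(+11.95) = 9.2 × 10⁻³ → stable
  125–163 m: −αΔT+βΔS = −(1.6 × 10⁻⁴)(-5.3)+(8 × 10⁻⁴)(+1.36) = 1.9 × 10⁻³ → stable
Every interval has Δρ > 0: the column is stably stratified throughout.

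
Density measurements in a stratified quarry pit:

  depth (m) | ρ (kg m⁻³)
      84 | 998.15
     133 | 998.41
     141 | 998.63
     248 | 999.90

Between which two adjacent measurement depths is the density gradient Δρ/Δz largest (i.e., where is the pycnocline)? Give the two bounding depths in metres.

133–141 m

Compute the density gradient over each adjacent pair:
  84–133 m: Δρ/Δz = 0.26/49 = 5.3 × 10⁻³ kg m⁻⁴
  133–141 m: Δρ/Δz = 0.22/8 = 0.028 kg m⁻⁴
  141–248 m: Δρ/Δz = 1.27/107 = 0.012 kg m⁻⁴
The largest gradient is in the 133–141 m interval — the pycnocline.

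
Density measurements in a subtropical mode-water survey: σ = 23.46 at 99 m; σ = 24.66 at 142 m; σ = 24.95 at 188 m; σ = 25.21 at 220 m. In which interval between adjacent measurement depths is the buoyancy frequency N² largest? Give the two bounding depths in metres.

Compute the density gradient over each adjacent pair:
  99–142 m: Δρ/Δz = 1.20/43 = 0.028 kg m⁻⁴
  142–188 m: Δρ/Δz = 0.29/46 = 6.3 × 10⁻³ kg m⁻⁴
  188–220 m: Δρ/Δz = 0.26/32 = 8.1 × 10⁻³ kg m⁻⁴
The largest gradient is in the 99–142 m interval — the pycnocline.

99–142 m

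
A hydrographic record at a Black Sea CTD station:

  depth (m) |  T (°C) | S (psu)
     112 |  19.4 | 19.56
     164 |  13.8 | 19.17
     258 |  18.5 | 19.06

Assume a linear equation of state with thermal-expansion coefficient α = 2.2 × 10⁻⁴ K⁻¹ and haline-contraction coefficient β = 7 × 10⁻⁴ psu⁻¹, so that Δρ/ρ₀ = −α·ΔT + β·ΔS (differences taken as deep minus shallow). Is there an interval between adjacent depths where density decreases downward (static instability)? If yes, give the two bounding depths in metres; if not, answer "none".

164–258 m

Evaluate Δρ/ρ₀ = −αΔT + βΔS across each adjacent pair:
  112–164 m: −αΔT+βΔS = −(2.2 × 10⁻⁴)(-5.6)+(7 × 10⁻⁴)(-0.39) = 9.6 × 10⁻⁴ → stable
  164–258 m: −αΔT+βΔS = −(2.2 × 10⁻⁴)(+4.7)+(7 × 10⁻⁴)(-0.11) = -1.1 × 10⁻³ → UNSTABLE
The 164–258 m interval has Δρ < 0: lighter water underlies denser water.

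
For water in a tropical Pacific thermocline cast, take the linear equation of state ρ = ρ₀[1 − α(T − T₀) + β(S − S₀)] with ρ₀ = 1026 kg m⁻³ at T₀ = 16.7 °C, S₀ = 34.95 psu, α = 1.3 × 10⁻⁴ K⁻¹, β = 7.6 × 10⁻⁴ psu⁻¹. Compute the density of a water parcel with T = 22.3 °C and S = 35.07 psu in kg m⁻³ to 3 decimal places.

T − T₀ = +5.6 K, S − S₀ = +0.12 psu.
Bracket = 1 − α·(+5.6) + β·(+0.12) = 1 + (-6.368 × 10⁻⁴) = 0.9993632.
ρ = 1026 × 0.9993632 = 1025.347 kg m⁻³.

1025.347 kg m⁻³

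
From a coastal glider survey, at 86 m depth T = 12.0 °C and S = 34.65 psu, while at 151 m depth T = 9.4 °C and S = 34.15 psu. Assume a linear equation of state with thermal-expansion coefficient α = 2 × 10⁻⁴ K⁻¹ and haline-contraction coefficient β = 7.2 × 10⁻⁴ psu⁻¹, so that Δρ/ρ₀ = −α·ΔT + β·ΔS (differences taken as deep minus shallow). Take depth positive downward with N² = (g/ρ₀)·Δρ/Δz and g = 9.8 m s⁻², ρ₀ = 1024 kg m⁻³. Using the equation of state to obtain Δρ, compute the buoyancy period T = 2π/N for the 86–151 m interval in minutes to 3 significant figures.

21.3 min

ΔT = -2.6 K, ΔS = -0.50 psu (deep − shallow).
Δρ/ρ₀ = −αΔT + βΔS = 5.20 × 10⁻⁴ − 3.60 × 10⁻⁴ = 1.60 × 10⁻⁴, so Δρ ≈ 0.1638 kg m⁻³.
N² = (g/ρ₀)·Δρ/Δz = g·(Δρ/ρ₀)/Δz = 9.8 × 1.60 × 10⁻⁴ / 65 = 2.4123 × 10⁻⁵ s⁻².
N = √(2.4123 × 10⁻⁵) = 4.9115 × 10⁻³ rad s⁻¹ → T = 2π/N = 1.2793 × 10³ s = 21.322 min ≈ 21.3 min.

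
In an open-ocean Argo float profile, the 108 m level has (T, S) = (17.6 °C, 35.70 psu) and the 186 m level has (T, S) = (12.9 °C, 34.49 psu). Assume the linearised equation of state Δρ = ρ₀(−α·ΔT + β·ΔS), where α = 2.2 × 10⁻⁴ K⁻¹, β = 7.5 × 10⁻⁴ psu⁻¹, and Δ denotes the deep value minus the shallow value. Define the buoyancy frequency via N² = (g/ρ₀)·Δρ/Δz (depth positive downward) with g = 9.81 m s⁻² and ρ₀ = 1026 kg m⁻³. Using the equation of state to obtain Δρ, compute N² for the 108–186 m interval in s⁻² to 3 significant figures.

ΔT = -4.7 K, ΔS = -1.21 psu (deep − shallow).
Δρ/ρ₀ = −αΔT + βΔS = 1.034 × 10⁻³ − 9.075 × 10⁻⁴ = 1.265 × 10⁻⁴, so Δρ ≈ 0.1298 kg m⁻³.
N² = (g/ρ₀)·Δρ/Δz = g·(Δρ/ρ₀)/Δz = 9.81 × 1.265 × 10⁻⁴ / 78 = 1.5910 × 10⁻⁵ s⁻² ≈ 1.59 × 10⁻⁵ s⁻².

1.59 × 10⁻⁵ s⁻²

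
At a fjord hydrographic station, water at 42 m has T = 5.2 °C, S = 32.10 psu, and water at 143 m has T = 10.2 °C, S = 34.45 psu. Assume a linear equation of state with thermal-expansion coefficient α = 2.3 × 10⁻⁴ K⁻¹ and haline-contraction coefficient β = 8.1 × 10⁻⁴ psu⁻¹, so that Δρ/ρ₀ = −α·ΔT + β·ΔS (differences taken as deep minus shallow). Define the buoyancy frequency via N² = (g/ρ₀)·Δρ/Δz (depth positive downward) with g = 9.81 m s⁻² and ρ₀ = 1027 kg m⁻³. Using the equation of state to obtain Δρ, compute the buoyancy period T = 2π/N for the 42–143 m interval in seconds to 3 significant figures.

734 s

ΔT = +5.0 K, ΔS = +2.35 psu (deep − shallow).
Δρ/ρ₀ = −αΔT + βΔS = -1.15 × 10⁻³ + 1.9035 × 10⁻³ = 7.535 × 10⁻⁴, so Δρ ≈ 0.7738 kg m⁻³.
N² = (g/ρ₀)·Δρ/Δz = g·(Δρ/ρ₀)/Δz = 9.81 × 7.535 × 10⁻⁴ / 101 = 7.3186 × 10⁻⁵ s⁻².
N = √(7.3186 × 10⁻⁵) = 8.5549 × 10⁻³ rad s⁻¹ → T = 2π/N = 734.45 s ≈ 734 s.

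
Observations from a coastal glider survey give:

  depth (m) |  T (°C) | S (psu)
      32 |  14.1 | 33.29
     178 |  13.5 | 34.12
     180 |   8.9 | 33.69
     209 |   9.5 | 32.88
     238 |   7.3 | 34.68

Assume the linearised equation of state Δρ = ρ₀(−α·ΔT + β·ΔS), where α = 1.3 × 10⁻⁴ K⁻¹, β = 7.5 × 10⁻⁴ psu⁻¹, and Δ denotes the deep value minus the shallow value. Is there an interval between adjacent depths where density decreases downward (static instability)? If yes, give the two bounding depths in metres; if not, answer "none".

180–209 m

Evaluate Δρ/ρ₀ = −αΔT + βΔS across each adjacent pair:
  32–178 m: −αΔT+βΔS = −(1.3 × 10⁻⁴)(-0.6)+(7.5 × 10⁻⁴)(+0.83) = 7.0 × 10⁻⁴ → stable
  178–180 m: −αΔT+βΔS = −(1.3 × 10⁻⁴)(-4.6)+(7.5 × 10⁻⁴)(-0.43) = 2.8 × 10⁻⁴ → stable
  180–209 m: −αΔT+βΔS = −(1.3 × 10⁻⁴)(+0.6)+(7.5 × 10⁻⁴)(-0.81) = -6.9 × 10⁻⁴ → UNSTABLE
  209–238 m: −αΔT+βΔS = −(1.3 × 10⁻⁴)(-2.2)+(7.5 × 10⁻⁴)(+1.80) = 1.6 × 10⁻³ → stable
The 180–209 m interval has Δρ < 0: lighter water underlies denser water.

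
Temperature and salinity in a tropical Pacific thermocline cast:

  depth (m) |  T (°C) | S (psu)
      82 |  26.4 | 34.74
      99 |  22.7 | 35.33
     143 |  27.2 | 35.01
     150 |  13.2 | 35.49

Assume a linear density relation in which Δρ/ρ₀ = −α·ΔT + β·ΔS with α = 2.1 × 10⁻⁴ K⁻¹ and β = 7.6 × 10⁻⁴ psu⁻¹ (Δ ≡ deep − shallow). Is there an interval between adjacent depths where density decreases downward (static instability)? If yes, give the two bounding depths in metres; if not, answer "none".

Evaluate Δρ/ρ₀ = −αΔT + βΔS across each adjacent pair:
  82–99 m: −αΔT+βΔS = −(2.1 × 10⁻⁴)(-3.7)+(7.6 × 10⁻⁴)(+0.59) = 1.2 × 10⁻³ → stable
  99–143 m: −αΔT+βΔS = −(2.1 × 10⁻⁴)(+4.5)+(7.6 × 10⁻⁴)(-0.32) = -1.2 × 10⁻³ → UNSTABLE
  143–150 m: −αΔT+βΔS = −(2.1 × 10⁻⁴)(-14.0)+(7.6 × 10⁻⁴)(+0.48) = 3.3 × 10⁻³ → stable
The 99–143 m interval has Δρ < 0: lighter water underlies denser water.

99–143 m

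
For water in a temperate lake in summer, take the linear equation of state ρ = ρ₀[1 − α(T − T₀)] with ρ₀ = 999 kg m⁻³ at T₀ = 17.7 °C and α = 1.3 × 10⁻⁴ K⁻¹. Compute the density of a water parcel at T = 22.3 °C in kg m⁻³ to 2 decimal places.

T − T₀ = +4.6 K.
Bracket = 1 − α·(+4.6) = 1 + (-5.98 × 10⁻⁴) = 0.9994020.
ρ = 999 × 0.9994020 = 998.40 kg m⁻³.

998.40 kg m⁻³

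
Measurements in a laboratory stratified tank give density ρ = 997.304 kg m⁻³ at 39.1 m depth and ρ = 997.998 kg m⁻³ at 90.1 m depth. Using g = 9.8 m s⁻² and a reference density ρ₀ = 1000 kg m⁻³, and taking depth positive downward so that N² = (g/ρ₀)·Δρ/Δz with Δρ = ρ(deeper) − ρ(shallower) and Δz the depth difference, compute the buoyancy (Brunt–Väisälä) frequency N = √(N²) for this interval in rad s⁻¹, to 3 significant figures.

0.0115 rad s⁻¹

Δρ = 997.998 − 997.304 = 0.694 kg m⁻³ over Δz = 90.1 − 39.1 = 51 m.
N² = (9.8/1000) × (0.694/51) = 1.3336 × 10⁻⁴ s⁻².
N = √(1.3336 × 10⁻⁴) = 0.011548 rad s⁻¹ ≈ 0.0115 rad s⁻¹.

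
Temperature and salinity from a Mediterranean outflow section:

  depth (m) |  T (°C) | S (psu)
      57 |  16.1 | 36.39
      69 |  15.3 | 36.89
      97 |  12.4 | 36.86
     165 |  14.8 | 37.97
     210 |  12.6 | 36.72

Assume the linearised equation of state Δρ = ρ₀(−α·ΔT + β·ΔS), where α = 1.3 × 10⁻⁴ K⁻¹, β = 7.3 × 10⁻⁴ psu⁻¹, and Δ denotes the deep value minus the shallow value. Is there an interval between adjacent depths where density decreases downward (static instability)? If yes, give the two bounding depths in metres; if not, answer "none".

165–210 m

Evaluate Δρ/ρ₀ = −αΔT + βΔS across each adjacent pair:
  57–69 m: −αΔT+βΔS = −(1.3 × 10⁻⁴)(-0.8)+(7.3 × 10⁻⁴)(+0.50) = 4.7 × 10⁻⁴ → stable
  69–97 m: −αΔT+βΔS = −(1.3 × 10⁻⁴)(-2.9)+(7.3 × 10⁻⁴)(-0.03) = 3.6 × 10⁻⁴ → stable
  97–165 m: −αΔT+βΔS = −(1.3 × 10⁻⁴)(+2.4)+(7.3 × 10⁻⁴)(+1.11) = 5.0 × 10⁻⁴ → stable
  165–210 m: −αΔT+βΔS = −(1.3 × 10⁻⁴)(-2.2)+(7.3 × 10⁻⁴)(-1.25) = -6.3 × 10⁻⁴ → UNSTABLE
The 165–210 m interval has Δρ < 0: lighter water underlies denser water.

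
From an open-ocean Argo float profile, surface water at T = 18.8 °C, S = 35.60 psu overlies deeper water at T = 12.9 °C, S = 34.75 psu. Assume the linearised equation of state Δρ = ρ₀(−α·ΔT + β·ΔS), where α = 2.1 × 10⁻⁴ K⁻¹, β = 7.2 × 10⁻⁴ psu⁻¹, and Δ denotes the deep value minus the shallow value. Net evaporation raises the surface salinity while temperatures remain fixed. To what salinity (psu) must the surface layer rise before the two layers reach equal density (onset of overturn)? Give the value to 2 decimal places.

Neutral buoyancy requires −α(T_deep − T_surf) + β(S_deep − S_surf′) = 0.
S_surf′ = S_deep − (α/β)·ΔT = 34.75 − (2.1 × 10⁻⁴/7.2 × 10⁻⁴)·(-5.9) = 36.4708 psu.
Increase required: 36.4708 − 35.60 = 0.8708 psu.

36.47 psu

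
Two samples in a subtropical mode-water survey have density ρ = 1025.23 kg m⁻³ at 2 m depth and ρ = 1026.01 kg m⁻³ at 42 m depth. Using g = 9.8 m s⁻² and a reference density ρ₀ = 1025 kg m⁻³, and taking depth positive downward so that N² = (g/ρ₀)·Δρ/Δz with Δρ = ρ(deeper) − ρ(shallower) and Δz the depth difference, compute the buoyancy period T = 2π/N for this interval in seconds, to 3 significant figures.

Δρ = 1026.01 − 1025.23 = 0.78 kg m⁻³ over Δz = 42 − 2 = 40 m.
N² = (9.8/1025) × (0.78/40) = 1.8644 × 10⁻⁴ s⁻².
N = √(1.8644 × 10⁻⁴) = 0.013654 rad s⁻¹, so T = 2π/N = 460.17 s ≈ 460 s.

460 s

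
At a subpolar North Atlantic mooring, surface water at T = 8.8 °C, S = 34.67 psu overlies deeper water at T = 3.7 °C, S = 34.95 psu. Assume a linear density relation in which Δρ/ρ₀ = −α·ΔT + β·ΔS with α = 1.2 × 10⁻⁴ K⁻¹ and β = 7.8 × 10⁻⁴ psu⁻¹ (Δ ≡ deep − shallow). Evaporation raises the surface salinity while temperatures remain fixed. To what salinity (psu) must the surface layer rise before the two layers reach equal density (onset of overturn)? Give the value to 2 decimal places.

35.73 psu

Neutral buoyancy requires −α(T_deep − T_surf) + β(S_deep − S_surf′) = 0.
S_surf′ = S_deep − (α/β)·ΔT = 34.95 − (1.2 × 10⁻⁴/7.8 × 10⁻⁴)·(-5.1) = 35.7346 psu.
Increase required: 35.7346 − 34.67 = 1.0646 psu.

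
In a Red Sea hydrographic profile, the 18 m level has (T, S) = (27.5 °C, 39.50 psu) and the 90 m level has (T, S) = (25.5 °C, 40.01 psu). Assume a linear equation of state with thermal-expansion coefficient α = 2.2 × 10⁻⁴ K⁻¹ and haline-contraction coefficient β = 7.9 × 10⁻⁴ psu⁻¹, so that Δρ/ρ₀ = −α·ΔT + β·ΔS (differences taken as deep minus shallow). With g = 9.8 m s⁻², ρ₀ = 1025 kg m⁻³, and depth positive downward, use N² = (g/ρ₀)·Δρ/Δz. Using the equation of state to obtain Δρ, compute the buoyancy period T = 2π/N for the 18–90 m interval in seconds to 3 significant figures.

ΔT = -2.0 K, ΔS = +0.51 psu (deep − shallow).
Δρ/ρ₀ = −αΔT + βΔS = 4.40 × 10⁻⁴ + 4.029 × 10⁻⁴ = 8.429 × 10⁻⁴, so Δρ ≈ 0.8640 kg m⁻³.
N² = (g/ρ₀)·Δρ/Δz = g·(Δρ/ρ₀)/Δz = 9.8 × 8.429 × 10⁻⁴ / 72 = 1.1473 × 10⁻⁴ s⁻².
N = √(1.1473 × 10⁻⁴) = 0.010711 rad s⁻¹ → T = 2π/N = 586.61 s ≈ 587 s.

587 s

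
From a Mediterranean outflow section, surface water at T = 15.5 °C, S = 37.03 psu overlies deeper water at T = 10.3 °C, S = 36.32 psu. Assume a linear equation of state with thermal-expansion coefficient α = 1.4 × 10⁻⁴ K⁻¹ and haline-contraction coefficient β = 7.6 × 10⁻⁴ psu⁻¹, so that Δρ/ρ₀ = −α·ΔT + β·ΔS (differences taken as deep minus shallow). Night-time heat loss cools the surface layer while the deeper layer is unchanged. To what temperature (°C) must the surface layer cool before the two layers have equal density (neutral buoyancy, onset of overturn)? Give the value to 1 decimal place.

Neutral buoyancy requires Δρ = 0, i.e. −α(T_deep − T_surf′) + β(S_deep − S_surf) = 0.
T_surf′ = T_deep − (β/α)·ΔS = 10.3 − (7.6 × 10⁻⁴/1.4 × 10⁻⁴)·(-0.71) = 14.154 °C.
Cooling required: 15.5 − (14.154) = 1.346 °C.

14.2 °C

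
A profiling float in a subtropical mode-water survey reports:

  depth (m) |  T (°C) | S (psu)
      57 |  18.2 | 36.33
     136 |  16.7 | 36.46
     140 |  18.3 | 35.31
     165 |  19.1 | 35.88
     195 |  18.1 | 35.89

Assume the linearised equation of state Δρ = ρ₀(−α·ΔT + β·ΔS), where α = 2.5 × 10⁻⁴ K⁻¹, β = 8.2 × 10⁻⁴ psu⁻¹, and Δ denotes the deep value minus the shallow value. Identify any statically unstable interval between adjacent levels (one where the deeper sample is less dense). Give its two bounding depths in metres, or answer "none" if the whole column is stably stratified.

Evaluate Δρ/ρ₀ = −αΔT + βΔS across each adjacent pair:
  57–136 m: −αΔT+βΔS = −(2.5 × 10⁻⁴)(-1.5)+(8.2 × 10⁻⁴)(+0.13) = 4.8 × 10⁻⁴ → stable
  136–140 m: −αΔT+βΔS = −(2.5 × 10⁻⁴)(+1.6)+(8.2 × 10⁻⁴)(-1.15) = -1.3 × 10⁻³ → UNSTABLE
  140–165 m: −αΔT+βΔS = −(2.5 × 10⁻⁴)(+0.8)+(8.2 × 10⁻⁴)(+0.57) = 2.7 × 10⁻⁴ → stable
  165–195 m: −αΔT+βΔS = −(2.5 × 10⁻⁴)(-1.0)+(8.2 × 10⁻⁴)(+0.01) = 2.6 × 10⁻⁴ → stable
The 136–140 m interval has Δρ < 0: lighter water underlies denser water.

136–140 m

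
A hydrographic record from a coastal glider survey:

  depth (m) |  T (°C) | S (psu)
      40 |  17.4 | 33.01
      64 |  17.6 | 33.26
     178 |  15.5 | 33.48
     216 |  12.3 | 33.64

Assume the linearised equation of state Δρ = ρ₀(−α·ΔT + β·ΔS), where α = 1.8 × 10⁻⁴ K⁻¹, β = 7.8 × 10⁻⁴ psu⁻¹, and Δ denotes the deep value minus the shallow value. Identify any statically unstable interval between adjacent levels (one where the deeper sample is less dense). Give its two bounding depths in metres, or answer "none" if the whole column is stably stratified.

Evaluate Δρ/ρ₀ = −αΔT + βΔS across each adjacent pair:
  40–64 m: −αΔT+βΔS = −(1.8 × 10⁻⁴)(+0.2)+(7.8 × 10⁻⁴)(+0.25) = 1.6 × 10⁻⁴ → stable
  64–178 m: −αΔT+βΔS = −(1.8 × 10⁻⁴)(-2.1)+(7.8 × 10⁻⁴)(+0.22) = 5.5 × 10⁻⁴ → stable
  178–216 m: −αΔT+βΔS = −(1.8 × 10⁻⁴)(-3.2)+(7.8 × 10⁻⁴)(+0.16) = 7.0 × 10⁻⁴ → stable
Every interval has Δρ > 0: the column is stably stratified throughout.

none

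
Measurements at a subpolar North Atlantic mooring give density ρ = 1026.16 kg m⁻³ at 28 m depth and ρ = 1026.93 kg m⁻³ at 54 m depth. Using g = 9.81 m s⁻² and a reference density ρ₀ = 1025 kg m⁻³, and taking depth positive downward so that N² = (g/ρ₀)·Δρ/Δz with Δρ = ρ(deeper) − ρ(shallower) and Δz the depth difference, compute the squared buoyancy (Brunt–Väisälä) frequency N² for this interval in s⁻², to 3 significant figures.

2.83 × 10⁻⁴ s⁻²

Δρ = 1026.93 − 1026.16 = 0.77 kg m⁻³ over Δz = 54 − 28 = 26 m.
N² = (9.81/1025) × (0.77/26) = 2.8344 × 10⁻⁴ s⁻² ≈ 2.83 × 10⁻⁴ s⁻².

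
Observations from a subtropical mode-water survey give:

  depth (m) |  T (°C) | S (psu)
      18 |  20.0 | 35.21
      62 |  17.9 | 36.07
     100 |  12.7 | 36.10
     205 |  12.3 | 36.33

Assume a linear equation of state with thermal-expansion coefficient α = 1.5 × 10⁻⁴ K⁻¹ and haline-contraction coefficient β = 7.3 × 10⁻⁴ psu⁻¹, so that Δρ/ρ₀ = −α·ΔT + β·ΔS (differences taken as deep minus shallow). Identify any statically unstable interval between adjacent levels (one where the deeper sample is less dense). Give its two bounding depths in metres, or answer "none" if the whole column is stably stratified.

none

Evaluate Δρ/ρ₀ = −αΔT + βΔS across each adjacent pair:
  18–62 m: −αΔT+βΔS = −(1.5 × 10⁻⁴)(-2.1)+(7.3 × 10⁻⁴)(+0.86) = 9.4 × 10⁻⁴ → stable
  62–100 m: −αΔT+βΔS = −(1.5 × 10⁻⁴)(-5.2)+(7.3 × 10⁻⁴)(+0.03) = 8.0 × 10⁻⁴ → stable
  100–205 m: −αΔT+βΔS = −(1.5 × 10⁻⁴)(-0.4)+(7.3 × 10⁻⁴)(+0.23) = 2.3 × 10⁻⁴ → stable
Every interval has Δρ > 0: the column is stably stratified throughout.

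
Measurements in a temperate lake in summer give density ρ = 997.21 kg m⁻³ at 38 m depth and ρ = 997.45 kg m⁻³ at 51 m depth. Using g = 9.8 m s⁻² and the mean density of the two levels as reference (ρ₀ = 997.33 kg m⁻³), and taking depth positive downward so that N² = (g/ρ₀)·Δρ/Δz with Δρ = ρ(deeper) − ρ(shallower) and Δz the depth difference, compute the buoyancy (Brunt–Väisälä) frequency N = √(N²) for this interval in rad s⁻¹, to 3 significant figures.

0.0135 rad s⁻¹

Δρ = 997.45 − 997.21 = 0.24 kg m⁻³ over Δz = 51 − 38 = 13 m.
N² = (9.8/997.33) × (0.24/13) = 1.8141 × 10⁻⁴ s⁻².
N = √(1.8141 × 10⁻⁴) = 0.013469 rad s⁻¹ ≈ 0.0135 rad s⁻¹.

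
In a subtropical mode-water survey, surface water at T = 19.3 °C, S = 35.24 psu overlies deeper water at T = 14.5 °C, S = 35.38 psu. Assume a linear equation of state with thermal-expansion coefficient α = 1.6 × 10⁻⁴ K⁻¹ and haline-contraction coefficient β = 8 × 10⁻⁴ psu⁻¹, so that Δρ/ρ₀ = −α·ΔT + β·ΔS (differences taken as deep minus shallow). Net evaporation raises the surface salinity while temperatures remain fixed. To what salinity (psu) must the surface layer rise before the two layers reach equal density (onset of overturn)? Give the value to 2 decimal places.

Neutral buoyancy requires −α(T_deep − T_surf) + β(S_deep − S_surf′) = 0.
S_surf′ = S_deep − (α/β)·ΔT = 35.38 − (1.6 × 10⁻⁴/8 × 10⁻⁴)·(-4.8) = 36.3400 psu.
Increase required: 36.3400 − 35.24 = 1.1000 psu.

36.34 psu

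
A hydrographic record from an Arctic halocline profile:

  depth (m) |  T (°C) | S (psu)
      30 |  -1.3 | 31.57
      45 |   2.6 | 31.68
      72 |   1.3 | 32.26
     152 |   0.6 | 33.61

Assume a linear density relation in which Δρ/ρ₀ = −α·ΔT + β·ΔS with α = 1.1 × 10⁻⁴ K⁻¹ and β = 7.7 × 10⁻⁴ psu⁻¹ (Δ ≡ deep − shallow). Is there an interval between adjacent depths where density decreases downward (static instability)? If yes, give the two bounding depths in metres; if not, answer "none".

30–45 m

Evaluate Δρ/ρ₀ = −αΔT + βΔS across each adjacent pair:
  30–45 m: −αΔT+βΔS = −(1.1 × 10⁻⁴)(+3.9)+(7.7 × 10⁻⁴)(+0.11) = -3.4 × 10⁻⁴ → UNSTABLE
  45–72 m: −αΔT+βΔS = −(1.1 × 10⁻⁴)(-1.3)+(7.7 × 10⁻⁴)(+0.58) = 5.9 × 10⁻⁴ → stable
  72–152 m: −αΔT+βΔS = −(1.1 × 10⁻⁴)(-0.7)+(7.7 × 10⁻⁴)(+1.35) = 1.1 × 10⁻³ → stable
The 30–45 m interval has Δρ < 0: lighter water underlies denser water.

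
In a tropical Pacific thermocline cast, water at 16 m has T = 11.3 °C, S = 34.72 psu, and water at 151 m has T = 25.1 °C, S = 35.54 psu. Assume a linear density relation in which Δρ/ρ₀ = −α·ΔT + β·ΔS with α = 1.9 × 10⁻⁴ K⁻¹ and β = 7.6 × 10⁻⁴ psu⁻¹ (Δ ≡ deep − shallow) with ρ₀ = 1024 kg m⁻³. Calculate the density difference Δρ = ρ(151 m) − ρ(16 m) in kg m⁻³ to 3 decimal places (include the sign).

ΔT = +13.8 K, ΔS = +0.82 psu (deep − shallow).
Δρ/ρ₀ = −(1.9 × 10⁻⁴)(+13.8) + (7.6 × 10⁻⁴)(+0.82) = -1.9988 × 10⁻³.
Δρ = 1024 × (-1.9988 × 10⁻³) = -2.047 kg m⁻³.
Negative Δρ: lighter below, statically unstable.

-2.047 kg m⁻³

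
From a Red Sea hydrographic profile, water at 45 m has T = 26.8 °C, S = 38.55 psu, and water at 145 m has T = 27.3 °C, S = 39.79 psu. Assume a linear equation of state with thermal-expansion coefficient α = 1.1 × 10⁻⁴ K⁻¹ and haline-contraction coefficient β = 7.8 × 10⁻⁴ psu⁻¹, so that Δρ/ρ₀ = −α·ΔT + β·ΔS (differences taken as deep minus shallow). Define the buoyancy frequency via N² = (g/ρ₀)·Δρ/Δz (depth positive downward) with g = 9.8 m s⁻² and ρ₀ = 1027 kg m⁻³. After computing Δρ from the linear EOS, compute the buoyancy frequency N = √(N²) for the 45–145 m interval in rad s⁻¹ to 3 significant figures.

ΔT = +0.5 K, ΔS = +1.24 psu (deep − shallow).
Δρ/ρ₀ = −αΔT + βΔS = -5.50 × 10⁻⁵ + 9.672 × 10⁻⁴ = 9.122 × 10⁻⁴, so Δρ ≈ 0.9368 kg m⁻³.
N² = (g/ρ₀)·Δρ/Δz = g·(Δρ/ρ₀)/Δz = 9.8 × 9.122 × 10⁻⁴ / 100 = 8.9396 × 10⁻⁵ s⁻².
N = √(8.9396 × 10⁻⁵) = 9.4549 × 10⁻³ rad s⁻¹ ≈ 9.45 × 10⁻³ rad s⁻¹.

9.45 × 10⁻³ rad s⁻¹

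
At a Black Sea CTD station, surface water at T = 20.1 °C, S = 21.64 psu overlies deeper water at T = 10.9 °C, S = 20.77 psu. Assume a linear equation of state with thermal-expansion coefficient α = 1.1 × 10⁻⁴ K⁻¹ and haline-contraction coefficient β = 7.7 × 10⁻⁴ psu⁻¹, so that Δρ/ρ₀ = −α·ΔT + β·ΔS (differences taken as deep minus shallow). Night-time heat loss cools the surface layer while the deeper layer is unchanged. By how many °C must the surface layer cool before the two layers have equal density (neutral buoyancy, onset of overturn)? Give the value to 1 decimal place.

Neutral buoyancy requires Δρ = 0, i.e. −α(T_deep − T_surf′) + β(S_deep − S_surf) = 0.
T_surf′ = T_deep − (β/α)·ΔS = 10.9 − (7.7 × 10⁻⁴/1.1 × 10⁻⁴)·(-0.87) = 16.990 °C.
Cooling required: 20.1 − (16.990) = 3.110 °C.

3.1 °C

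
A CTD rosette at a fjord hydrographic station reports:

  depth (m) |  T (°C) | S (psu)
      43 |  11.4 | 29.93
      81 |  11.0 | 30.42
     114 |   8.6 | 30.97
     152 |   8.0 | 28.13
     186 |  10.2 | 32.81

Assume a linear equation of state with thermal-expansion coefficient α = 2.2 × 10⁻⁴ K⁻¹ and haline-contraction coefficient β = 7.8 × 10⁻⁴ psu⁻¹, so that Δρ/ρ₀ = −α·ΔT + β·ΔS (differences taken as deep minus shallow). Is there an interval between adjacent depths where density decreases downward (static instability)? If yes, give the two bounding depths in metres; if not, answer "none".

Evaluate Δρ/ρ₀ = −αΔT + βΔS across each adjacent pair:
  43–81 m: −αΔT+βΔS = −(2.2 × 10⁻⁴)(-0.4)+(7.8 × 10⁻⁴)(+0.49) = 4.7 × 10⁻⁴ → stable
  81–114 m: −αΔT+βΔS = −(2.2 × 10⁻⁴)(-2.4)+(7.8 × 10⁻⁴)(+0.55) = 9.6 × 10⁻⁴ → stable
  114–152 m: −αΔT+βΔS = −(2.2 × 10⁻⁴)(-0.6)+(7.8 × 10⁻⁴)(-2.84) = -2.1 × 10⁻³ → UNSTABLE
  152–186 m: −αΔT+βΔS = −(2.2 × 10⁻⁴)(+2.2)+(7.8 × 10⁻⁴)(+4.68) = 3.2 × 10⁻³ → stable
The 114–152 m interval has Δρ < 0: lighter water underlies denser water.

114–152 m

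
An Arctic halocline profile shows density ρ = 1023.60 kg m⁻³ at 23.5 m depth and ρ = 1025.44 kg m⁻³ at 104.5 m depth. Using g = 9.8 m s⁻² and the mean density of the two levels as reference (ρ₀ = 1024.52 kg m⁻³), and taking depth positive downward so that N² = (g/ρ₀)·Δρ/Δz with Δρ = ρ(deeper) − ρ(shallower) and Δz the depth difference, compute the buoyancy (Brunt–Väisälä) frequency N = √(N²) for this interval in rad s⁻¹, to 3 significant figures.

Δρ = 1025.44 − 1023.60 = 1.84 kg m⁻³ over Δz = 104.5 − 23.5 = 81 m.
N² = (9.8/1024.52) × (1.84/81) = 2.1729 × 10⁻⁴ s⁻².
N = √(2.1729 × 10⁻⁴) = 0.014741 rad s⁻¹ ≈ 0.0147 rad s⁻¹.

0.0147 rad s⁻¹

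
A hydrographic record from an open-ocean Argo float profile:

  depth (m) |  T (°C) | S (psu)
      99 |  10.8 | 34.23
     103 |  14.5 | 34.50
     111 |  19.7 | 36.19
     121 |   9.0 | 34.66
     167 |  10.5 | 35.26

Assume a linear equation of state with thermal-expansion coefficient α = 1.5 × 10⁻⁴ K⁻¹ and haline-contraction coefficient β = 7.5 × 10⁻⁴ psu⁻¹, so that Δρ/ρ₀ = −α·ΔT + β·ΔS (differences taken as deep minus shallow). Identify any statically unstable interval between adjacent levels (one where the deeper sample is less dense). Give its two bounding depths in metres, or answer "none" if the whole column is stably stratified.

99–103 m

Evaluate Δρ/ρ₀ = −αΔT + βΔS across each adjacent pair:
  99–103 m: −αΔT+βΔS = −(1.5 × 10⁻⁴)(+3.7)+(7.5 × 10⁻⁴)(+0.27) = -3.5 × 10⁻⁴ → UNSTABLE
  103–111 m: −αΔT+βΔS = −(1.5 × 10⁻⁴)(+5.2)+(7.5 × 10⁻⁴)(+1.69) = 4.9 × 10⁻⁴ → stable
  111–121 m: −αΔT+βΔS = −(1.5 × 10⁻⁴)(-10.7)+(7.5 × 10⁻⁴)(-1.53) = 4.6 × 10⁻⁴ → stable
  121–167 m: −αΔT+βΔS = −(1.5 × 10⁻⁴)(+1.5)+(7.5 × 10⁻⁴)(+0.60) = 2.2 × 10⁻⁴ → stable
The 99–103 m interval has Δρ < 0: lighter water underlies denser water.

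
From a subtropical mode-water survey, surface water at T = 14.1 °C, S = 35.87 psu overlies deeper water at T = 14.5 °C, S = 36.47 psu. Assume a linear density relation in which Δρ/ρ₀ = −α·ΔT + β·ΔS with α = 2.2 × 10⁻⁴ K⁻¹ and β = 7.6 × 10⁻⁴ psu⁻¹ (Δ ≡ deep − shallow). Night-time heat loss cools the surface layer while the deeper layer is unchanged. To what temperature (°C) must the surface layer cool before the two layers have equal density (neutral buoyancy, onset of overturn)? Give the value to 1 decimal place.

Neutral buoyancy requires Δρ = 0, i.e. −α(T_deep − T_surf′) + β(S_deep − S_surf) = 0.
T_surf′ = T_deep − (β/α)·ΔS = 14.5 − (7.6 × 10⁻⁴/2.2 × 10⁻⁴)·(+0.60) = 12.427 °C.
Cooling required: 14.1 − (12.427) = 1.673 °C.

12.4 °C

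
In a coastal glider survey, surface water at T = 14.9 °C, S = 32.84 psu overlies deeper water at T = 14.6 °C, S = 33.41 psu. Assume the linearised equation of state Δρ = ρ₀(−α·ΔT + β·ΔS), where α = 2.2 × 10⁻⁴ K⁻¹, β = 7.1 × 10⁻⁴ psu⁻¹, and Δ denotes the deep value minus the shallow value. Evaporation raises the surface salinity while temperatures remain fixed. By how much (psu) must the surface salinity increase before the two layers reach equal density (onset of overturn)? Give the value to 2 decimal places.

Neutral buoyancy requires −α(T_deep − T_surf) + β(S_deep − S_surf′) = 0.
S_surf′ = S_deep − (α/β)·ΔT = 33.41 − (2.2 × 10⁻⁴/7.1 × 10⁻⁴)·(-0.3) = 33.5030 psu.
Increase required: 33.5030 − 32.84 = 0.6630 psu.

0.66 psu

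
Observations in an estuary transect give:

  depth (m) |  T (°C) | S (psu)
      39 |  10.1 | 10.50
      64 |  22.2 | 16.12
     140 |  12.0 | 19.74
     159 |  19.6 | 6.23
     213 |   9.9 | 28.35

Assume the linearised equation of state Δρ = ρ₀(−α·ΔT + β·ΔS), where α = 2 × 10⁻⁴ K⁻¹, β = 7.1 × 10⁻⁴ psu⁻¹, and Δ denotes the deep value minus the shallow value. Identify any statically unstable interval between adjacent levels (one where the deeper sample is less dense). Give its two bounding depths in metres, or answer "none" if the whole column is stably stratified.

Evaluate Δρ/ρ₀ = −αΔT + βΔS across each adjacent pair:
  39–64 m: −αΔT+βΔS = −(2 × 10⁻⁴)(+12.1)+(7.1 × 10⁻⁴)(+5.62) = 1.6 × 10⁻³ → stable
  64–140 m: −αΔT+βΔS = −(2 × 10⁻⁴)(-10.2)+(7.1 × 10⁻⁴)(+3.62) = 4.6 × 10⁻³ → stable
  140–159 m: −αΔT+βΔS = −(2 × 10⁻⁴)(+7.6)+(7.1 × 10⁻⁴)(-13.51) = -0.011 → UNSTABLE
  159–213 m: −αΔT+βΔS = −(2 × 10⁻⁴)(-9.7)+(7.1 × 10⁻⁴)(+22.12) = 0.018 → stable
The 140–159 m interval has Δρ < 0: lighter water underlies denser water.

140–159 m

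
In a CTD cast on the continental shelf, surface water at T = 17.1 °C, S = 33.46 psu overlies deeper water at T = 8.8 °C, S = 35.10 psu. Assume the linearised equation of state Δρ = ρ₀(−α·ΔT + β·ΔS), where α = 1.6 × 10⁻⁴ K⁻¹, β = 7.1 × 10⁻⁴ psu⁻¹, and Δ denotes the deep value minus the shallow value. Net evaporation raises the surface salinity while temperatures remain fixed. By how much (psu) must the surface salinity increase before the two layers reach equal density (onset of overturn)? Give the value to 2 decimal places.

Neutral buoyancy requires −α(T_deep − T_surf) + β(S_deep − S_surf′) = 0.
S_surf′ = S_deep − (α/β)·ΔT = 35.10 − (1.6 × 10⁻⁴/7.1 × 10⁻⁴)·(-8.3) = 36.9704 psu.
Increase required: 36.9704 − 33.46 = 3.5104 psu.

3.51 psu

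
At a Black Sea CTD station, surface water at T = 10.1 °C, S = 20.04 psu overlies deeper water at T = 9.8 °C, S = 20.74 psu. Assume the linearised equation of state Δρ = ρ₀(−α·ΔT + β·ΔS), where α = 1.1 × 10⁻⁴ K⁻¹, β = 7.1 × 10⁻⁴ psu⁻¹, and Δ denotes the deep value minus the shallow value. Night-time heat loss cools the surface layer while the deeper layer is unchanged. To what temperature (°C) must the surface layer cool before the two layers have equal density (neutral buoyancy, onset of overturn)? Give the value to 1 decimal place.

Neutral buoyancy requires Δρ = 0, i.e. −α(T_deep − T_surf′) + β(S_deep − S_surf) = 0.
T_surf′ = T_deep − (β/α)·ΔS = 9.8 − (7.1 × 10⁻⁴/1.1 × 10⁻⁴)·(+0.70) = 5.282 °C.
Cooling required: 10.1 − (5.282) = 4.818 °C.

5.3 °C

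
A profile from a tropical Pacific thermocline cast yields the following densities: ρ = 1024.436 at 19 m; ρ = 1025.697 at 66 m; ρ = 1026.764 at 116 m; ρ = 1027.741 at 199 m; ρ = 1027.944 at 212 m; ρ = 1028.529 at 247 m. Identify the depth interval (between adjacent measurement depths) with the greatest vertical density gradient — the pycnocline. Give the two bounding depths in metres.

Compute the density gradient over each adjacent pair:
  19–66 m: Δρ/Δz = 1.261/47 = 0.027 kg m⁻⁴
  66–116 m: Δρ/Δz = 1.067/50 = 0.021 kg m⁻⁴
  116–199 m: Δρ/Δz = 0.977/83 = 0.012 kg m⁻⁴
  199–212 m: Δρ/Δz = 0.203/13 = 0.016 kg m⁻⁴
  212–247 m: Δρ/Δz = 0.585/35 = 0.017 kg m⁻⁴
The largest gradient is in the 19–66 m interval — the pycnocline.

19–66 m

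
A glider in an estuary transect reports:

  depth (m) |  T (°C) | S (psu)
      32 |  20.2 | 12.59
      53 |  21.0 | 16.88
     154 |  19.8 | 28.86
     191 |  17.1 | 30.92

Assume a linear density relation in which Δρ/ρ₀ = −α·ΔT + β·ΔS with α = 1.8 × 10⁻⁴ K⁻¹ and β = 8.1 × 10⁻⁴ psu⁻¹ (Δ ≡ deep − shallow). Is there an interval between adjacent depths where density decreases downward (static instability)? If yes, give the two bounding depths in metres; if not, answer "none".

Evaluate Δρ/ρ₀ = −αΔT + βΔS across each adjacent pair:
  32–53 m: −αΔT+βΔS = −(1.8 × 10⁻⁴)(+0.8)+(8.1 × 10⁻⁴)(+4.29) = 3.3 × 10⁻³ → stable
  53–154 m: −αΔT+βΔS = −(1.8 × 10⁻⁴)(-1.2)+(8.1 × 10⁻⁴)(+11.98) = 9.9 × 10⁻³ → stable
  154–191 m: −αΔT+βΔS = −(1.8 × 10⁻⁴)(-2.7)+(8.1 × 10⁻⁴)(+2.06) = 2.2 × 10⁻³ → stable
Every interval has Δρ > 0: the column is stably stratified throughout.

none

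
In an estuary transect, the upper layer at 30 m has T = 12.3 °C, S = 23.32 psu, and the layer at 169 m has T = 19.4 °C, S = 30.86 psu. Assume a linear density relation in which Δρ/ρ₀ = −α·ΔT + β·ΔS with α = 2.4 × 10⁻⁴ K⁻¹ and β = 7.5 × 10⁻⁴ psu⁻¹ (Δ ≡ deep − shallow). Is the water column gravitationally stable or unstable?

ΔT = 19.4 − 12.3 = +7.1 K and ΔS = 30.86 − 23.32 = +7.54 psu (deep − shallow).
−αΔT = -1.704 × 10⁻³; βΔS = 5.655 × 10⁻³; sum Δρ/ρ₀ = 3.951 × 10⁻³.
Δρ/ρ₀ > 0, so Δρ > 0: deeper water is denser → statically stable.

stable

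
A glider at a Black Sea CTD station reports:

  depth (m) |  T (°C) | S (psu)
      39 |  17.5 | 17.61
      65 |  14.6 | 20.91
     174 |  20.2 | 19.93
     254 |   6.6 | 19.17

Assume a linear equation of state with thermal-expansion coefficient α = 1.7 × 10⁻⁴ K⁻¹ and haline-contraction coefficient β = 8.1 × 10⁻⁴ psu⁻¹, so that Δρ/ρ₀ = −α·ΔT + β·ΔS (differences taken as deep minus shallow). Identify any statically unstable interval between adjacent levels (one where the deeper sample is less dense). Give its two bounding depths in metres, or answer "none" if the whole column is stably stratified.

65–174 m

Evaluate Δρ/ρ₀ = −αΔT + βΔS across each adjacent pair:
  39–65 m: −αΔT+βΔS = −(1.7 × 10⁻⁴)(-2.9)+(8.1 × 10⁻⁴)(+3.30) = 3.2 × 10⁻³ → stable
  65–174 m: −αΔT+βΔS = −(1.7 × 10⁻⁴)(+5.6)+(8.1 × 10⁻⁴)(-0.98) = -1.7 × 10⁻³ → UNSTABLE
  174–254 m: −αΔT+βΔS = −(1.7 × 10⁻⁴)(-13.6)+(8.1 × 10⁻⁴)(-0.76) = 1.7 × 10⁻³ → stable
The 65–174 m interval has Δρ < 0: lighter water underlies denser water.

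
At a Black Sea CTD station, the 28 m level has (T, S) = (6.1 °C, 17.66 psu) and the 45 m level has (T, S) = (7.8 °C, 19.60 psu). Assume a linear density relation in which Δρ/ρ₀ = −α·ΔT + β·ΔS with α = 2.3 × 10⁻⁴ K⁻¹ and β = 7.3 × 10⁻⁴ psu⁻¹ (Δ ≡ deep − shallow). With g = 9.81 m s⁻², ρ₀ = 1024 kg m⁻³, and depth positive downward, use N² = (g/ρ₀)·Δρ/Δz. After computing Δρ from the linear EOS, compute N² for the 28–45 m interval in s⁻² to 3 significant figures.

ΔT = +1.7 K, ΔS = +1.94 psu (deep − shallow).
Δρ/ρ₀ = −αΔT + βΔS = -3.91 × 10⁻⁴ + 1.4162 × 10⁻³ = 1.0252 × 10⁻³, so Δρ ≈ 1.050 kg m⁻³.
N² = (g/ρ₀)·Δρ/Δz = g·(Δρ/ρ₀)/Δz = 9.81 × 1.0252 × 10⁻³ / 17 = 5.9160 × 10⁻⁴ s⁻² ≈ 5.92 × 10⁻⁴ s⁻².

5.92 × 10⁻⁴ s⁻²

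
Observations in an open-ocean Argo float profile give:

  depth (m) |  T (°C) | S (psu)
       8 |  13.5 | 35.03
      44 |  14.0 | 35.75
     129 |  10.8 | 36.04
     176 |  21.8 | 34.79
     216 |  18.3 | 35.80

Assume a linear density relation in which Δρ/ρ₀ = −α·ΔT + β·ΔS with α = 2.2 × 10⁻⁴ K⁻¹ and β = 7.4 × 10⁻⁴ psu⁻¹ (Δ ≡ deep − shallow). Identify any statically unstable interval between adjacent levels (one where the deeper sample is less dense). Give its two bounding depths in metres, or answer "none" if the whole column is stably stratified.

129–176 m

Evaluate Δρ/ρ₀ = −αΔT + βΔS across each adjacent pair:
  8–44 m: −αΔT+βΔS = −(2.2 × 10⁻⁴)(+0.5)+(7.4 × 10⁻⁴)(+0.72) = 4.2 × 10⁻⁴ → stable
  44–129 m: −αΔT+βΔS = −(2.2 × 10⁻⁴)(-3.2)+(7.4 × 10⁻⁴)(+0.29) = 9.2 × 10⁻⁴ → stable
  129–176 m: −αΔT+βΔS = −(2.2 × 10⁻⁴)(+11.0)+(7.4 × 10⁻⁴)(-1.25) = -3.3 × 10⁻³ → UNSTABLE
  176–216 m: −αΔT+βΔS = −(2.2 × 10⁻⁴)(-3.5)+(7.4 × 10⁻⁴)(+1.01) = 1.5 × 10⁻³ → stable
The 129–176 m interval has Δρ < 0: lighter water underlies denser water.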